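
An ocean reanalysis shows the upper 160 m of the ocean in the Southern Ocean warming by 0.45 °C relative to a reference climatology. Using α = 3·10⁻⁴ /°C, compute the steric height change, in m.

Δh = αΔT·H = 3×10⁻⁴ × 0.45 × 160 = 0.02160 m

Δh ≈ 0.0216 m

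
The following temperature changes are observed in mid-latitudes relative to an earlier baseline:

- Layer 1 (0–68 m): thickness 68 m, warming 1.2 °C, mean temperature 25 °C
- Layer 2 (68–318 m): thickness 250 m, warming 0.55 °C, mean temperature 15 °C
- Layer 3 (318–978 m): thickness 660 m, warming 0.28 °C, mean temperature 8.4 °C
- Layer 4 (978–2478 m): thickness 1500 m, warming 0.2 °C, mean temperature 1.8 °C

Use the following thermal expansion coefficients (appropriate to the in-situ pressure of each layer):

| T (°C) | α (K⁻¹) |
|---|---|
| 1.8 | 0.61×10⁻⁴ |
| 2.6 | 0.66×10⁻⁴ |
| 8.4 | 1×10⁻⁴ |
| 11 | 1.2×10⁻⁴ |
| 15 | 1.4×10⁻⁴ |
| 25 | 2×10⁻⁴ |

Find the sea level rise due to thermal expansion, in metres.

Layer 1 at 25 °C → α = 2×10⁻⁴ K⁻¹
Layer 2 at 15 °C → α = 1.4×10⁻⁴ K⁻¹
Layer 3 at 8.4 °C → α = 1×10⁻⁴ K⁻¹
Layer 4 at 1.8 °C → α = 0.61×10⁻⁴ K⁻¹
2×10⁻⁴ × 68 × 1.2 = 0.01632 m
Layer 2: 0.55 × 250 × 1.4×10⁻⁴ = 0.01925 m
1×10⁻⁴ × 0.28 × 660 = 0.01848 m
0.61×10⁻⁴ × 0.2 × 1500 = 0.01830 m
Δh = 0.01632 + 0.01925 + 0.01848 + 0.01830 = 0.07235 m ≈ 0.0724 m

Δh = 0.0724 m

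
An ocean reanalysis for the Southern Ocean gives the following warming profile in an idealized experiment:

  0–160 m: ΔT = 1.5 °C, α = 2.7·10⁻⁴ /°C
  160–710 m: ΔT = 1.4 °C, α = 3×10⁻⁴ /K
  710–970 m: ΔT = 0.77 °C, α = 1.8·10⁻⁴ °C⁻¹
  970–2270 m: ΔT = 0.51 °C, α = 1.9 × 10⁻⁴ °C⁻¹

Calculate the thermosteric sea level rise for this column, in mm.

Δh ≈ 458 mm

0–160 m: 160 × 2.7×10⁻⁴ × 1.5 = 0.06480 m
Layer 2: 3×10⁻⁴ × 550 × 1.4 = 0.23100 m
260 × 0.77 × 1.8×10⁻⁴ = 0.036036 m
970–2270 m: 1300 × 1.9×10⁻⁴ × 0.51 = 0.12597 m
Δh = 0.06480 + 0.23100 + 0.036036 + 0.12597 = 0.457806 m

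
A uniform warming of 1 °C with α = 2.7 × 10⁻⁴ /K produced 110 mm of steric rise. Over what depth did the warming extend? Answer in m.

about 407 m

H = Δh/(αΔT) = 0.11 / (2.7×10⁻⁴ × 1) ≈ 407.4 m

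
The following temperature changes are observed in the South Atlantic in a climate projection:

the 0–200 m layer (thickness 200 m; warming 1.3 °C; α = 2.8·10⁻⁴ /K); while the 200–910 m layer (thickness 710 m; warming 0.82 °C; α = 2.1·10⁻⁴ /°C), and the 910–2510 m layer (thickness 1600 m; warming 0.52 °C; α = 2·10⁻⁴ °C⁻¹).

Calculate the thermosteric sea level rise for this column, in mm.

200 × 1.3 × 2.8×10⁻⁴ = 0.07280 m
200–910 m: 2.1×10⁻⁴ × 0.82 × 710 = 0.122262 m
1600 × 0.52 × 2×10⁻⁴ = 0.16640 m
Δh = 0.07280 + 0.122262 + 0.16640 = 0.361462 m

361 mm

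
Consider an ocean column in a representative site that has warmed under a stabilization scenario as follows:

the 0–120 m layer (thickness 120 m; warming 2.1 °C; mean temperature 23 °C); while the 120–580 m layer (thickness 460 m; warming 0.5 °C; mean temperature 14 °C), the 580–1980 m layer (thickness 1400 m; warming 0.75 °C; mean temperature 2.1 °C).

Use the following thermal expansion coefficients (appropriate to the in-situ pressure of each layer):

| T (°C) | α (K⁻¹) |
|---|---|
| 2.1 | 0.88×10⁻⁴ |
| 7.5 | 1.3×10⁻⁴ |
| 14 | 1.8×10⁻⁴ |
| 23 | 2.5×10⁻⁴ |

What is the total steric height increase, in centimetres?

Δh ≈ 19.7 cm

Layer 1 at 23 °C → α = 2.5×10⁻⁴ K⁻¹
Layer 2 at 14 °C → α = 1.8×10⁻⁴ K⁻¹
Layer 3 at 2.1 °C → α = 0.88×10⁻⁴ K⁻¹
0–120 m: 2.5×10⁻⁴ × 2.1 × 120 = 0.06300 m
120–580 m: 0.5 × 460 × 1.8×10⁻⁴ = 0.04140 m
Layer 3: 0.88×10⁻⁴ × 0.75 × 1400 = 0.09240 m
Δh = 0.06300 + 0.04140 + 0.09240 = 0.19680 m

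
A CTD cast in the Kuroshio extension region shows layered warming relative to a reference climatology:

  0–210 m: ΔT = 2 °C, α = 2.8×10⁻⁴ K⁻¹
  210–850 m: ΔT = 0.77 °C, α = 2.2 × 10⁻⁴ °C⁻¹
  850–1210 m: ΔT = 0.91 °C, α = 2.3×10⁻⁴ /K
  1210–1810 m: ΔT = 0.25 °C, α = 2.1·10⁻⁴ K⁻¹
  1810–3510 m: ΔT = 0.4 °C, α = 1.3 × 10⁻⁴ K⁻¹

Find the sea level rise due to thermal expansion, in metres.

Δh = 0.421 m

2 × 210 × 2.8×10⁻⁴ = 0.11760 m
2.2×10⁻⁴ × 0.77 × 640 = 0.108416 m
Layer 3: 360 × 0.91 × 2.3×10⁻⁴ = 0.075348 m
1210–1810 m: 600 × 2.1×10⁻⁴ × 0.25 = 0.03150 m
1810–3510 m: 1700 × 1.3×10⁻⁴ × 0.4 = 0.08840 m
Δh = 0.11760 + 0.108416 + 0.075348 + 0.03150 + 0.08840 = 0.421264 m ≈ 0.421 m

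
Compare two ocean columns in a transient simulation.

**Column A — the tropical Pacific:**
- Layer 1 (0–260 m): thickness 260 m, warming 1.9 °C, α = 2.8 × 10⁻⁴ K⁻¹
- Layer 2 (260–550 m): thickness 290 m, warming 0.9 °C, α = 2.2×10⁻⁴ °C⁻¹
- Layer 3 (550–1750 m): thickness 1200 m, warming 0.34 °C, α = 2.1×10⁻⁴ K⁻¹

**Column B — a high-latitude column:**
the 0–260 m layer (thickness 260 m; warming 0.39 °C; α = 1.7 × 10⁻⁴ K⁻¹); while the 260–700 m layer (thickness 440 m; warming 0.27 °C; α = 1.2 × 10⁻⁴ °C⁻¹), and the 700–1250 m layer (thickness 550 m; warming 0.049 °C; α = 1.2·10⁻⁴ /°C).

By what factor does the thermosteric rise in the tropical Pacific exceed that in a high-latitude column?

A 260 × 2.8×10⁻⁴ × 1.9 = 0.13832 m
A 0.9 × 290 × 2.2×10⁻⁴ = 0.05742 m
A Layer 3: 2.1×10⁻⁴ × 0.34 × 1200 = 0.08568 m
A total: 0.28142 m
B 0–260 m: 1.7×10⁻⁴ × 260 × 0.39 = 0.017238 m
B 260–700 m: 440 × 0.27 × 1.2×10⁻⁴ = 0.014256 m
B Layer 3: 1.2×10⁻⁴ × 0.049 × 550 = 0.003234 m
B total: 0.034728 m
Ratio: 0.28142 / 0.034728 ≈ 8.104

a factor of 8.10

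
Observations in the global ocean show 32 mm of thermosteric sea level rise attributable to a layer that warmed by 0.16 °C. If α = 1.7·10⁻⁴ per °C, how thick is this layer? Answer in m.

H = Δh/(αΔT) = 0.032 / (1.7×10⁻⁴ × 0.16) ≈ 1176 m

H ≈ 1180 m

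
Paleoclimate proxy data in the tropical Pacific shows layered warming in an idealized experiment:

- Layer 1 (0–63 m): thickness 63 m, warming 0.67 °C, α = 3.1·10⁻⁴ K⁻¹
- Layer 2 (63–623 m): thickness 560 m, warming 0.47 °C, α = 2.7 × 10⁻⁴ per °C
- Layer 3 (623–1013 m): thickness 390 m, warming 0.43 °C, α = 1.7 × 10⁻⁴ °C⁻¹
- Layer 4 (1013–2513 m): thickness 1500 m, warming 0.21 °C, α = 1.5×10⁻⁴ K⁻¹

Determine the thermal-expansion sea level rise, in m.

Layer 1: 0.67 × 63 × 3.1×10⁻⁴ = 0.0130851 m
0.47 × 560 × 2.7×10⁻⁴ = 0.071064 m
Layer 3: 0.43 × 1.7×10⁻⁴ × 390 = 0.028509 m
Layer 4: 1500 × 0.21 × 1.5×10⁻⁴ = 0.04725 m
Δh = 0.0130851 + 0.071064 + 0.028509 + 0.04725 = 0.1599081 m

about 0.16 m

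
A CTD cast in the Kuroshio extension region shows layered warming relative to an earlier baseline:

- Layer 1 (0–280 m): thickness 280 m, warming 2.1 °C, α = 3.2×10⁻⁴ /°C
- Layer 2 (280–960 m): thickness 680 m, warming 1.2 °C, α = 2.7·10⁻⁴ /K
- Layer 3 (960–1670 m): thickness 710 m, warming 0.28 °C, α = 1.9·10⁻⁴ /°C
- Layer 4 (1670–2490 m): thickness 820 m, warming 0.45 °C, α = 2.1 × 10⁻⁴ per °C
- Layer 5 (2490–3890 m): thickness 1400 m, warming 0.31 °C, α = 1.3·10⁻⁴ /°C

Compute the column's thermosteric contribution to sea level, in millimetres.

0–280 m: 3.2×10⁻⁴ × 2.1 × 280 = 0.18816 m
Layer 2: 680 × 1.2 × 2.7×10⁻⁴ = 0.22032 m
Layer 3: 710 × 1.9×10⁻⁴ × 0.28 = 0.037772 m
Layer 4: 2.1×10⁻⁴ × 0.45 × 820 = 0.07749 m
Layer 5: 1400 × 0.31 × 1.3×10⁻⁴ = 0.05642 m
Δh = 0.18816 + 0.22032 + 0.037772 + 0.07749 + 0.05642 = 0.580162 m ≈ 580 mm

about 580 mm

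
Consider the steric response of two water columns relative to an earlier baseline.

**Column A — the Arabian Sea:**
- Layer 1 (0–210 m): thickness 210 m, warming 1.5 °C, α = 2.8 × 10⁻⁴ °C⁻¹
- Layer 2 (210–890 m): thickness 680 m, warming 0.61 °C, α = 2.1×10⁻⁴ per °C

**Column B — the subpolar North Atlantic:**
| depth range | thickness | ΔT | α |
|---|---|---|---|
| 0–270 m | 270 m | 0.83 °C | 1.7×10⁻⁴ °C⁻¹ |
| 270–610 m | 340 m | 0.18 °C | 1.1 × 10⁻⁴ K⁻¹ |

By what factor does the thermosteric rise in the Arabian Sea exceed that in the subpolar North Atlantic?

3.9

A 0–210 m: 1.5 × 2.8×10⁻⁴ × 210 = 0.08820 m
A Layer 2: 680 × 0.61 × 2.1×10⁻⁴ = 0.087108 m
A total: 0.175308 m
B Layer 1: 0.83 × 1.7×10⁻⁴ × 270 = 0.038097 m
B 270–610 m: 340 × 0.18 × 1.1×10⁻⁴ = 0.006732 m
B total: 0.044829 m
Ratio: 0.175308 / 0.044829 ≈ 3.911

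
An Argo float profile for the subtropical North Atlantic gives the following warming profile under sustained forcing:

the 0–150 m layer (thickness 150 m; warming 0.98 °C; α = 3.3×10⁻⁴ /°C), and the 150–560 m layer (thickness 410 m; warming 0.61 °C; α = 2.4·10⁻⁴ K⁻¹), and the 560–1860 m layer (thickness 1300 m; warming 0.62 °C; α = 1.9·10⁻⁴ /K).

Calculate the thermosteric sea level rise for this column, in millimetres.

about 262 mm

0–150 m: 3.3×10⁻⁴ × 0.98 × 150 = 0.04851 m
Layer 2: 410 × 0.61 × 2.4×10⁻⁴ = 0.060024 m
0.62 × 1300 × 1.9×10⁻⁴ = 0.15314 m
Δh = 0.04851 + 0.060024 + 0.15314 = 0.261674 m ≈ 262 mm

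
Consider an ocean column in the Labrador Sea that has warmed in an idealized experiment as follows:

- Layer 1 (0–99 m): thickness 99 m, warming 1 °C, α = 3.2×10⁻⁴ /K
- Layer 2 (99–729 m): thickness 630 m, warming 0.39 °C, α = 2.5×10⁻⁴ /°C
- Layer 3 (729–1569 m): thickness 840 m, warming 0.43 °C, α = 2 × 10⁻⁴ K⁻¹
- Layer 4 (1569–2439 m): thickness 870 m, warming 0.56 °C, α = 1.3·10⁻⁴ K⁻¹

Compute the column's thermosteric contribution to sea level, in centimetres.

Layer 1: 3.2×10⁻⁴ × 1 × 99 = 0.03168 m
Layer 2: 0.39 × 630 × 2.5×10⁻⁴ = 0.061425 m
840 × 2×10⁻⁴ × 0.43 = 0.07224 m
1569–2439 m: 1.3×10⁻⁴ × 0.56 × 870 = 0.063336 m
Δh = 0.03168 + 0.061425 + 0.07224 + 0.063336 = 0.228681 m ≈ 22.9 cm

Δh ≈ 22.9 cm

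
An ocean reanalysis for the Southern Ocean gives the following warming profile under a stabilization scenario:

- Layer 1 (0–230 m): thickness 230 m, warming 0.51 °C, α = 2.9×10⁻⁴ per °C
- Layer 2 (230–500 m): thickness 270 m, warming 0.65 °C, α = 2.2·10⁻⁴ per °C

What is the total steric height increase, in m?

Δh = 0.0726 m

Layer 1: 230 × 2.9×10⁻⁴ × 0.51 = 0.034017 m
Layer 2: 270 × 0.65 × 2.2×10⁻⁴ = 0.03861 m
Δh = 0.034017 + 0.03861 = 0.072627 m ≈ 0.0726 m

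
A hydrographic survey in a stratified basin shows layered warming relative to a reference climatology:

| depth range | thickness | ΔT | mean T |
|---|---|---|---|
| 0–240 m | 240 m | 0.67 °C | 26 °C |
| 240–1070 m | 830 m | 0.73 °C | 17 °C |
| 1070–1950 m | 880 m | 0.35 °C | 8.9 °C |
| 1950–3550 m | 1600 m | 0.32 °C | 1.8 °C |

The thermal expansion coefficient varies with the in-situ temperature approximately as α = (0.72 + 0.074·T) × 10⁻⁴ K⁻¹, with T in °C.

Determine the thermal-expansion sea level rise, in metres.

Δh = 0.25 m

Layer 1: α = (0.72 + 0.074×26)×10⁻⁴ = 2.644×10⁻⁴ K⁻¹
Layer 2: α = (0.72 + 0.074×17)×10⁻⁴ = 1.978×10⁻⁴ K⁻¹
Layer 3: α = (0.72 + 0.074×8.9)×10⁻⁴ = 1.3786×10⁻⁴ K⁻¹
Layer 4: α = (0.72 + 0.074×1.8)×10⁻⁴ = 0.8532×10⁻⁴ K⁻¹
240 × 2.644×10⁻⁴ × 0.67 = 0.04251552 m
Layer 2: 1.978×10⁻⁴ × 830 × 0.73 = 0.11984702 m
880 × 0.35 × 1.3786×10⁻⁴ = 0.04246088 m
1950–3550 m: 0.8532×10⁻⁴ × 0.32 × 1600 = 0.04368384 m
Δh = 0.04251552 + 0.11984702 + 0.04246088 + 0.04368384 = 0.24850726 m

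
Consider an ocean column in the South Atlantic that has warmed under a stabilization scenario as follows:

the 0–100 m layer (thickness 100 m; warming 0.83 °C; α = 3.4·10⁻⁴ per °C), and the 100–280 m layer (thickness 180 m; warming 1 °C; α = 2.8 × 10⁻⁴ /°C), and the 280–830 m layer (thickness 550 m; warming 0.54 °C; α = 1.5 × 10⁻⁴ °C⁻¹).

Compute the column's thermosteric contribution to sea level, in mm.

Layer 1: 3.4×10⁻⁴ × 100 × 0.83 = 0.02822 m
100–280 m: 2.8×10⁻⁴ × 180 × 1 = 0.05040 m
280–830 m: 1.5×10⁻⁴ × 550 × 0.54 = 0.04455 m
Δh = 0.02822 + 0.05040 + 0.04455 = 0.12317 m ≈ 123 mm

Δh ≈ 123 mm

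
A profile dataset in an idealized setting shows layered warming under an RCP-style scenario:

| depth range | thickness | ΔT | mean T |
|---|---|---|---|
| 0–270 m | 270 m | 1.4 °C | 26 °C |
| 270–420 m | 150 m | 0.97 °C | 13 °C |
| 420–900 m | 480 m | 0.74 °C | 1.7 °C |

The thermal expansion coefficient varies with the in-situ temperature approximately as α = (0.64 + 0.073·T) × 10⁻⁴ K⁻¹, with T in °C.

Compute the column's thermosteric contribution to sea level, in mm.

Layer 1: α = (0.64 + 0.073×26)×10⁻⁴ = 2.538×10⁻⁴ K⁻¹
Layer 2: α = (0.64 + 0.073×13)×10⁻⁴ = 1.589×10⁻⁴ K⁻¹
Layer 3: α = (0.64 + 0.073×1.7)×10⁻⁴ = 0.7641×10⁻⁴ K⁻¹
0–270 m: 1.4 × 2.538×10⁻⁴ × 270 = 0.0959364 m
270–420 m: 150 × 1.589×10⁻⁴ × 0.97 = 0.02311995 m
0.74 × 0.7641×10⁻⁴ × 480 = 0.027140832 m
Δh = 0.0959364 + 0.02311995 + 0.027140832 = 0.146197182 m ≈ 146 mm

about 146 mm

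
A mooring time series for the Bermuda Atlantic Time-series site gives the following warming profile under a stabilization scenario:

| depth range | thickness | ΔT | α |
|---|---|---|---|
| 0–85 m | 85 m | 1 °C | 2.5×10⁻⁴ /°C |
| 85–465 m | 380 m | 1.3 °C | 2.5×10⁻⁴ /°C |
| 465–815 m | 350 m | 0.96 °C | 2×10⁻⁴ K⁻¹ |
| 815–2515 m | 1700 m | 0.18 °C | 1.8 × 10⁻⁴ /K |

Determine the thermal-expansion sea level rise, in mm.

270 mm of thermosteric rise

Layer 1: 1 × 2.5×10⁻⁴ × 85 = 0.02125 m
1.3 × 2.5×10⁻⁴ × 380 = 0.12350 m
Layer 3: 350 × 2×10⁻⁴ × 0.96 = 0.06720 m
0.18 × 1700 × 1.8×10⁻⁴ = 0.05508 m
Δh = 0.02125 + 0.12350 + 0.06720 + 0.05508 = 0.26703 m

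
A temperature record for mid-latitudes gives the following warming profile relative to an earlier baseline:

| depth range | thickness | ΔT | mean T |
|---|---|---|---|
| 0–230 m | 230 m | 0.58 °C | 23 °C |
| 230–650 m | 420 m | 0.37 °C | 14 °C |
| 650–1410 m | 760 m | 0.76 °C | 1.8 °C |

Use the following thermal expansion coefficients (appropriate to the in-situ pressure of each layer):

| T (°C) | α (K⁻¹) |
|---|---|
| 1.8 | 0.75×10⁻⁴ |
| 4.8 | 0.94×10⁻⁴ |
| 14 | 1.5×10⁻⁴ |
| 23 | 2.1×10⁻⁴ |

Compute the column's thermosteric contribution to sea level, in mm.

94.6 mm of thermosteric rise

Layer 1 at 23 °C → α = 2.1×10⁻⁴ K⁻¹
Layer 2 at 14 °C → α = 1.5×10⁻⁴ K⁻¹
Layer 3 at 1.8 °C → α = 0.75×10⁻⁴ K⁻¹
Layer 1: 0.58 × 230 × 2.1×10⁻⁴ = 0.028014 m
Layer 2: 0.37 × 420 × 1.5×10⁻⁴ = 0.02331 m
Layer 3: 0.75×10⁻⁴ × 760 × 0.76 = 0.04332 m
Δh = 0.028014 + 0.02331 + 0.04332 = 0.094644 m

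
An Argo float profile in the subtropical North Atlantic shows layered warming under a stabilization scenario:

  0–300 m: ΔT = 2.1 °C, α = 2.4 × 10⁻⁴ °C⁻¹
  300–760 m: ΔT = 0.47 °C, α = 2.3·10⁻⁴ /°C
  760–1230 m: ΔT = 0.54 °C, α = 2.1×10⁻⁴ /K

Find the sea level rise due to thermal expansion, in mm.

2.4×10⁻⁴ × 300 × 2.1 = 0.15120 m
Layer 2: 2.3×10⁻⁴ × 460 × 0.47 = 0.049726 m
2.1×10⁻⁴ × 470 × 0.54 = 0.053298 m
Δh = 0.15120 + 0.049726 + 0.053298 = 0.254224 m

about 254 mm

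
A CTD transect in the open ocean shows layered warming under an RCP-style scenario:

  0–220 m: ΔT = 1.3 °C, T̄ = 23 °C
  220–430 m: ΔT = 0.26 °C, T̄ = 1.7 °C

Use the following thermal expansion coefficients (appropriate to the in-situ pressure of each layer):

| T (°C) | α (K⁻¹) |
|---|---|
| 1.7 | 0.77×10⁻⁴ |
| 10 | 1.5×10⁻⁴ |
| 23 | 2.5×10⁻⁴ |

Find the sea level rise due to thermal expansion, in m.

0.076 m

Layer 1 at 23 °C → α = 2.5×10⁻⁴ K⁻¹
Layer 2 at 1.7 °C → α = 0.77×10⁻⁴ K⁻¹
0–220 m: 1.3 × 220 × 2.5×10⁻⁴ = 0.07150 m
Layer 2: 0.77×10⁻⁴ × 0.26 × 210 = 0.0042042 m
Δh = 0.07150 + 0.0042042 = 0.0757042 m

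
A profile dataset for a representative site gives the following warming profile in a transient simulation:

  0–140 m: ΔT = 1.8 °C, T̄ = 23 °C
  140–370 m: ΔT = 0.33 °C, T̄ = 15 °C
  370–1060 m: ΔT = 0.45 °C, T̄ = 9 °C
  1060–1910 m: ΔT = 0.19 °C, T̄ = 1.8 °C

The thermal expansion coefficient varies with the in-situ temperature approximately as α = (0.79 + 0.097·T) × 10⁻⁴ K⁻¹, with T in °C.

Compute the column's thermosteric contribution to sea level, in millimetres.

Δh = 160 mm

Layer 1: α = (0.79 + 0.097×23)×10⁻⁴ = 3.021×10⁻⁴ K⁻¹
Layer 2: α = (0.79 + 0.097×15)×10⁻⁴ = 2.245×10⁻⁴ K⁻¹
Layer 3: α = (0.79 + 0.097×9)×10⁻⁴ = 1.663×10⁻⁴ K⁻¹
Layer 4: α = (0.79 + 0.097×1.8)×10⁻⁴ = 0.9646×10⁻⁴ K⁻¹
3.021×10⁻⁴ × 1.8 × 140 = 0.0761292 m
140–370 m: 0.33 × 2.245×10⁻⁴ × 230 = 0.01703955 m
Layer 3: 1.663×10⁻⁴ × 0.45 × 690 = 0.05163615 m
Layer 4: 0.9646×10⁻⁴ × 850 × 0.19 = 0.01557829 m
Δh = 0.0761292 + 0.01703955 + 0.05163615 + 0.01557829 = 0.16038319 m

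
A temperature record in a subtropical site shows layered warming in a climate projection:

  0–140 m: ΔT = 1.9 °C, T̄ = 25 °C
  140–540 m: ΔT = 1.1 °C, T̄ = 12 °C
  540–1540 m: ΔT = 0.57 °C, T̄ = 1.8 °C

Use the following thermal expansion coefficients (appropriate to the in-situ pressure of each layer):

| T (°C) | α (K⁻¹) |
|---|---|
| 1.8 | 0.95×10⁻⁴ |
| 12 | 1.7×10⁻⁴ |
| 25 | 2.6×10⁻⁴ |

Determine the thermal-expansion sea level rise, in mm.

Layer 1 at 25 °C → α = 2.6×10⁻⁴ K⁻¹
Layer 2 at 12 °C → α = 1.7×10⁻⁴ K⁻¹
Layer 3 at 1.8 °C → α = 0.95×10⁻⁴ K⁻¹
0–140 m: 2.6×10⁻⁴ × 1.9 × 140 = 0.06916 m
Layer 2: 1.1 × 1.7×10⁻⁴ × 400 = 0.07480 m
0.95×10⁻⁴ × 1000 × 0.57 = 0.05415 m
Δh = 0.06916 + 0.07480 + 0.05415 = 0.19811 m ≈ 198 mm

Δh = 198 mm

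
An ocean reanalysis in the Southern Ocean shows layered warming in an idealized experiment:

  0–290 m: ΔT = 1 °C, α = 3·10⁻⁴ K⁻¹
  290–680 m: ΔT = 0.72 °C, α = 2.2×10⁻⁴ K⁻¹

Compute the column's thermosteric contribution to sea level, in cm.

0–290 m: 1 × 290 × 3×10⁻⁴ = 0.08700 m
Layer 2: 0.72 × 2.2×10⁻⁴ × 390 = 0.061776 m
Δh = 0.08700 + 0.061776 = 0.148776 m ≈ 14.9 cm

14.9 cm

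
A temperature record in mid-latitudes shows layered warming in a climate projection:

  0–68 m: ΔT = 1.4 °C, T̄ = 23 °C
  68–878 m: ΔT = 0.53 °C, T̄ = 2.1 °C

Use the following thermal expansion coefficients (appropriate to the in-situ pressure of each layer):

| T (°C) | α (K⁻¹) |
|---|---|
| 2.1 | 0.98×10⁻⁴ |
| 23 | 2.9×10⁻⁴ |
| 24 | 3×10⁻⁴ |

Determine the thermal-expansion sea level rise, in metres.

about 0.070 m

Layer 1 at 23 °C → α = 2.9×10⁻⁴ K⁻¹
Layer 2 at 2.1 °C → α = 0.98×10⁻⁴ K⁻¹
Layer 1: 2.9×10⁻⁴ × 68 × 1.4 = 0.027608 m
0.98×10⁻⁴ × 0.53 × 810 = 0.0420714 m
Δh = 0.027608 + 0.0420714 = 0.0696794 m ≈ 0.070 m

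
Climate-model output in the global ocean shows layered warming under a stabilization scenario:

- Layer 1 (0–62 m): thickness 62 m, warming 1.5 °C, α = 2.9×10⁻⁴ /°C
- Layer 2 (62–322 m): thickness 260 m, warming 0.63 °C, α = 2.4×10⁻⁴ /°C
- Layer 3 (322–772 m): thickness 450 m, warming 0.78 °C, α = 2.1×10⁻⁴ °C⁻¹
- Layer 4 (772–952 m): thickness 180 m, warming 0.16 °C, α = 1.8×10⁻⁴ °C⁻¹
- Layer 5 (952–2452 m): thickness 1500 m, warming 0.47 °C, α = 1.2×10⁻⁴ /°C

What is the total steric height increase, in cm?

23 cm

0–62 m: 62 × 1.5 × 2.9×10⁻⁴ = 0.02697 m
260 × 2.4×10⁻⁴ × 0.63 = 0.039312 m
322–772 m: 450 × 2.1×10⁻⁴ × 0.78 = 0.07371 m
0.16 × 180 × 1.8×10⁻⁴ = 0.005184 m
Layer 5: 1.2×10⁻⁴ × 0.47 × 1500 = 0.08460 m
Δh = 0.02697 + 0.039312 + 0.07371 + 0.005184 + 0.08460 = 0.229776 m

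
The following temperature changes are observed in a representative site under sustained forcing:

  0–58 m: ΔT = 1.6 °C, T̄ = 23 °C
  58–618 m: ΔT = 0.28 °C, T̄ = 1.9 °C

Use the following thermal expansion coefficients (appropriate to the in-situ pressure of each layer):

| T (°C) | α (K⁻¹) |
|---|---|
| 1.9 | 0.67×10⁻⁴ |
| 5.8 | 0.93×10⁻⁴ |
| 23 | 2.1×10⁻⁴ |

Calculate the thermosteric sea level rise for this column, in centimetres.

Δh = 3.0 cm

Layer 1 at 23 °C → α = 2.1×10⁻⁴ K⁻¹
Layer 2 at 1.9 °C → α = 0.67×10⁻⁴ K⁻¹
0–58 m: 58 × 1.6 × 2.1×10⁻⁴ = 0.019488 m
58–618 m: 0.28 × 0.67×10⁻⁴ × 560 = 0.0105056 m
Δh = 0.019488 + 0.0105056 = 0.0299936 m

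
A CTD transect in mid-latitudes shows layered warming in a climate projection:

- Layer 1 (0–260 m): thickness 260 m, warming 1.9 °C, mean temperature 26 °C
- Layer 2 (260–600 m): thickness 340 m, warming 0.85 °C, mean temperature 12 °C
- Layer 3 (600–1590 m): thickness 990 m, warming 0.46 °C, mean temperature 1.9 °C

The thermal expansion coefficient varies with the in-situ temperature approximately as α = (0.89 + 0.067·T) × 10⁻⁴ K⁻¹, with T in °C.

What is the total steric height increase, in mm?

Layer 1: α = (0.89 + 0.067×26)×10⁻⁴ = 2.632×10⁻⁴ K⁻¹
Layer 2: α = (0.89 + 0.067×12)×10⁻⁴ = 1.694×10⁻⁴ K⁻¹
Layer 3: α = (0.89 + 0.067×1.9)×10⁻⁴ = 1.0173×10⁻⁴ K⁻¹
0–260 m: 1.9 × 2.632×10⁻⁴ × 260 = 0.1300208 m
260–600 m: 340 × 1.694×10⁻⁴ × 0.85 = 0.0489566 m
Layer 3: 990 × 0.46 × 1.0173×10⁻⁴ = 0.046327842 m
Δh = 0.1300208 + 0.0489566 + 0.046327842 = 0.225305242 m

about 225 mm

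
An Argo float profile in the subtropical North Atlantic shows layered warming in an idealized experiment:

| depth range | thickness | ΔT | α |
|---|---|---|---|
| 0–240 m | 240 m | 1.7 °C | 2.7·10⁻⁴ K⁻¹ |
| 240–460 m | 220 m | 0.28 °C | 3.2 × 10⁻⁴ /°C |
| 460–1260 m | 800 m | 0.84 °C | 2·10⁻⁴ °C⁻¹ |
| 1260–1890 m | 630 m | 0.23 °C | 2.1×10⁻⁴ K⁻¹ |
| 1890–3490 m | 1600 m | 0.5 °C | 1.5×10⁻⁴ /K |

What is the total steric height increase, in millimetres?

0–240 m: 240 × 1.7 × 2.7×10⁻⁴ = 0.11016 m
240–460 m: 220 × 3.2×10⁻⁴ × 0.28 = 0.019712 m
460–1260 m: 2×10⁻⁴ × 0.84 × 800 = 0.13440 m
0.23 × 630 × 2.1×10⁻⁴ = 0.030429 m
Layer 5: 1600 × 0.5 × 1.5×10⁻⁴ = 0.12000 m
Δh = 0.11016 + 0.019712 + 0.13440 + 0.030429 + 0.12000 = 0.414701 m ≈ 415 mm

Δh ≈ 415 mm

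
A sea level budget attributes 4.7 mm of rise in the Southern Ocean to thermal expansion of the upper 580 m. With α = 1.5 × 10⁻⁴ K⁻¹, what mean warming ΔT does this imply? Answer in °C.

ΔT = Δh/(αH) = 0.0047 / (1.5×10⁻⁴ × 580) ≈ 0.05402 °C

0.0540 °C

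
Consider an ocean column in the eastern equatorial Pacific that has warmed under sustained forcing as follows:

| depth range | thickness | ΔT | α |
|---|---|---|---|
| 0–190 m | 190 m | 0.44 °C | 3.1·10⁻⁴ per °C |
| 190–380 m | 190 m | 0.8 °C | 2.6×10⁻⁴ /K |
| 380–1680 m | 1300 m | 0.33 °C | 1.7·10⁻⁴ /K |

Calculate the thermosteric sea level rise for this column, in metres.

3.1×10⁻⁴ × 190 × 0.44 = 0.025916 m
190–380 m: 0.8 × 2.6×10⁻⁴ × 190 = 0.03952 m
1.7×10⁻⁴ × 0.33 × 1300 = 0.07293 m
Δh = 0.025916 + 0.03952 + 0.07293 = 0.138366 m

0.138 m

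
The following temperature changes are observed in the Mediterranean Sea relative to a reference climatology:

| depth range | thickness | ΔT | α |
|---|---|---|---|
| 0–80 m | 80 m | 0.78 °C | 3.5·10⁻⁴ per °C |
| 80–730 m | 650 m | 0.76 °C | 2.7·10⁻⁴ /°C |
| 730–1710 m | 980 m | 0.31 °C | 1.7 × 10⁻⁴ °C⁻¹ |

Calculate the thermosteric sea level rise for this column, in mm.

Layer 1: 80 × 0.78 × 3.5×10⁻⁴ = 0.02184 m
80–730 m: 2.7×10⁻⁴ × 0.76 × 650 = 0.13338 m
1.7×10⁻⁴ × 980 × 0.31 = 0.051646 m
Δh = 0.02184 + 0.13338 + 0.051646 = 0.206866 m ≈ 207 mm

about 207 mm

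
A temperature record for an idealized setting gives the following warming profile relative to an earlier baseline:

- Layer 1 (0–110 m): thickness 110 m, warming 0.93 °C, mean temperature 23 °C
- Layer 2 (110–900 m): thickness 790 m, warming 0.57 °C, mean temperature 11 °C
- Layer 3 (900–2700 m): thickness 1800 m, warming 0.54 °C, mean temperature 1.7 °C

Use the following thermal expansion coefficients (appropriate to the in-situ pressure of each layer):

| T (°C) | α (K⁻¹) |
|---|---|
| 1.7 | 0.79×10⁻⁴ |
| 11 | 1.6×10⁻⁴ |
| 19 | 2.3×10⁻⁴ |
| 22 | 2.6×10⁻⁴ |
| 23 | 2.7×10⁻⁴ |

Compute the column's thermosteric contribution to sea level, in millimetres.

Layer 1 at 23 °C → α = 2.7×10⁻⁴ K⁻¹
Layer 2 at 11 °C → α = 1.6×10⁻⁴ K⁻¹
Layer 3 at 1.7 °C → α = 0.79×10⁻⁴ K⁻¹
Layer 1: 110 × 2.7×10⁻⁴ × 0.93 = 0.027621 m
110–900 m: 0.57 × 1.6×10⁻⁴ × 790 = 0.072048 m
Layer 3: 1800 × 0.79×10⁻⁴ × 0.54 = 0.076788 m
Δh = 0.027621 + 0.072048 + 0.076788 = 0.176457 m ≈ 176 mm

about 176 mm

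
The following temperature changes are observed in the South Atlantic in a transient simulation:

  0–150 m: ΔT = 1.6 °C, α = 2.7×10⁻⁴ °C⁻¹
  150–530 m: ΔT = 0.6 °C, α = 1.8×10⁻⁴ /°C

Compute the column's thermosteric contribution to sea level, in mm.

Layer 1: 1.6 × 150 × 2.7×10⁻⁴ = 0.06480 m
0.6 × 1.8×10⁻⁴ × 380 = 0.04104 m
Δh = 0.06480 + 0.04104 = 0.10584 m

Δh = 106 mm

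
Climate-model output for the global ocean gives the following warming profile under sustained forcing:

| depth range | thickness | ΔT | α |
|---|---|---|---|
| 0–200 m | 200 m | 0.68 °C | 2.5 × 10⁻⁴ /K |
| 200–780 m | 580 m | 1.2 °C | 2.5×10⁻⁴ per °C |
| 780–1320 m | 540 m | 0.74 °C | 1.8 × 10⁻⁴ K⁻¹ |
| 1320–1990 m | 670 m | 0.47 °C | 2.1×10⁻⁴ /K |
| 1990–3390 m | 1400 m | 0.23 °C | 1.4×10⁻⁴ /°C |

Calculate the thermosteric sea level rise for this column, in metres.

Layer 1: 0.68 × 200 × 2.5×10⁻⁴ = 0.03400 m
Layer 2: 580 × 1.2 × 2.5×10⁻⁴ = 0.17400 m
Layer 3: 0.74 × 540 × 1.8×10⁻⁴ = 0.071928 m
670 × 2.1×10⁻⁴ × 0.47 = 0.066129 m
1.4×10⁻⁴ × 0.23 × 1400 = 0.04508 m
Δh = 0.03400 + 0.17400 + 0.071928 + 0.066129 + 0.04508 = 0.391137 m

0.391 m of thermosteric rise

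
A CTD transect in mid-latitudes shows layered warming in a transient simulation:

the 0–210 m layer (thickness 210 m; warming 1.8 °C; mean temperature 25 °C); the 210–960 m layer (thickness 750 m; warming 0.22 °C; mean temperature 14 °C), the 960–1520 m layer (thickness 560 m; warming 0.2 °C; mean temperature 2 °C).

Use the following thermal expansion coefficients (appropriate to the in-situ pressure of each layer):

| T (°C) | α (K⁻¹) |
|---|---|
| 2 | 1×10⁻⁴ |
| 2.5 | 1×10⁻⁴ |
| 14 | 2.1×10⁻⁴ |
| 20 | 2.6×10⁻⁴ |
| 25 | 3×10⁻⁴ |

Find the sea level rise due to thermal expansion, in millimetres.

159 mm of thermosteric rise

Layer 1 at 25 °C → α = 3×10⁻⁴ K⁻¹
Layer 2 at 14 °C → α = 2.1×10⁻⁴ K⁻¹
Layer 3 at 2 °C → α = 1×10⁻⁴ K⁻¹
Layer 1: 1.8 × 210 × 3×10⁻⁴ = 0.11340 m
750 × 2.1×10⁻⁴ × 0.22 = 0.03465 m
960–1520 m: 1×10⁻⁴ × 0.2 × 560 = 0.01120 m
Δh = 0.11340 + 0.03465 + 0.01120 = 0.15925 m ≈ 159 mm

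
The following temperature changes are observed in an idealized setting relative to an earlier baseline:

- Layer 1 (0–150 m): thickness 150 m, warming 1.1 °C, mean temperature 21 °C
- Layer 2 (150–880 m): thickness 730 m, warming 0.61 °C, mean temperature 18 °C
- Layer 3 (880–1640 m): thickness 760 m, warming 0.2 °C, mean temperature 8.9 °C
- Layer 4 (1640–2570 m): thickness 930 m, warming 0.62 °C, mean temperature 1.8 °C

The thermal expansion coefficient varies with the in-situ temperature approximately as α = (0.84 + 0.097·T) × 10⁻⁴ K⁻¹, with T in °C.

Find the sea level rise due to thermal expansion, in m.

0.247 m of thermosteric rise

Layer 1: α = (0.84 + 0.097×21)×10⁻⁴ = 2.877×10⁻⁴ K⁻¹
Layer 2: α = (0.84 + 0.097×18)×10⁻⁴ = 2.586×10⁻⁴ K⁻¹
Layer 3: α = (0.84 + 0.097×8.9)×10⁻⁴ = 1.7033×10⁻⁴ K⁻¹
Layer 4: α = (0.84 + 0.097×1.8)×10⁻⁴ = 1.0146×10⁻⁴ K⁻¹
Layer 1: 1.1 × 2.877×10⁻⁴ × 150 = 0.0474705 m
Layer 2: 0.61 × 730 × 2.586×10⁻⁴ = 0.11515458 m
Layer 3: 760 × 0.2 × 1.7033×10⁻⁴ = 0.02589016 m
1640–2570 m: 930 × 0.62 × 1.0146×10⁻⁴ = 0.058501836 m
Δh = 0.0474705 + 0.11515458 + 0.02589016 + 0.058501836 = 0.247017076 m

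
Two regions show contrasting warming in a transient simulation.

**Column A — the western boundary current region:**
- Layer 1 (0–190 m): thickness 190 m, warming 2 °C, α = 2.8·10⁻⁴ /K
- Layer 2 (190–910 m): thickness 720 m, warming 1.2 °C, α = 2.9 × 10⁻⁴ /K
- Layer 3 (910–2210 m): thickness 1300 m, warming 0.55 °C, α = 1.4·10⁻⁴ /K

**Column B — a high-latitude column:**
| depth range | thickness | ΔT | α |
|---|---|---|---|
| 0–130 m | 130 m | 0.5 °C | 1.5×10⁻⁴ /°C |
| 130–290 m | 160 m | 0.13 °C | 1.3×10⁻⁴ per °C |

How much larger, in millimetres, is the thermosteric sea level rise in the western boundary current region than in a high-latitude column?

440 mm

A 2 × 190 × 2.8×10⁻⁴ = 0.10640 m
A 190–910 m: 2.9×10⁻⁴ × 720 × 1.2 = 0.25056 m
A 910–2210 m: 0.55 × 1300 × 1.4×10⁻⁴ = 0.10010 m
A total: 0.45706 m
B Layer 1: 130 × 0.5 × 1.5×10⁻⁴ = 0.00975 m
B 0.13 × 160 × 1.3×10⁻⁴ = 0.002704 m
B total: 0.012454 m
Difference: 0.45706 − 0.012454 = 0.444606 m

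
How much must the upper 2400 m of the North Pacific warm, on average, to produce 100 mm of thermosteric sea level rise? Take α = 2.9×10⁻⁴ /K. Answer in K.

ΔT = Δh/(αH) = 0.1 / (2.9×10⁻⁴ × 2400) ≈ 0.1437 K

0.14 K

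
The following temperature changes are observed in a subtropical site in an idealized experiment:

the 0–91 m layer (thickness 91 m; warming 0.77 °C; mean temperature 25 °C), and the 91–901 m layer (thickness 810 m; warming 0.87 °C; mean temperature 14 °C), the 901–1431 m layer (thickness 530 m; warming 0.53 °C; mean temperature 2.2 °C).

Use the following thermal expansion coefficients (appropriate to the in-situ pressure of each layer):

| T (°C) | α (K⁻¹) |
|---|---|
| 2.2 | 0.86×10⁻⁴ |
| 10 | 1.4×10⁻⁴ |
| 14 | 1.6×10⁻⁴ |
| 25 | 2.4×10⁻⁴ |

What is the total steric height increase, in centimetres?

about 15.4 cm

Layer 1 at 25 °C → α = 2.4×10⁻⁴ K⁻¹
Layer 2 at 14 °C → α = 1.6×10⁻⁴ K⁻¹
Layer 3 at 2.2 °C → α = 0.86×10⁻⁴ K⁻¹
0–91 m: 2.4×10⁻⁴ × 91 × 0.77 = 0.0168168 m
91–901 m: 810 × 0.87 × 1.6×10⁻⁴ = 0.112752 m
530 × 0.53 × 0.86×10⁻⁴ = 0.0241574 m
Δh = 0.0168168 + 0.112752 + 0.0241574 = 0.1537262 m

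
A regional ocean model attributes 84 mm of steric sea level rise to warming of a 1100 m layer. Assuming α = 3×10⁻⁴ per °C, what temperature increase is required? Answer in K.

0.25 K

ΔT = Δh/(αH) = 0.084 / (3×10⁻⁴ × 1100) ≈ 0.2545 K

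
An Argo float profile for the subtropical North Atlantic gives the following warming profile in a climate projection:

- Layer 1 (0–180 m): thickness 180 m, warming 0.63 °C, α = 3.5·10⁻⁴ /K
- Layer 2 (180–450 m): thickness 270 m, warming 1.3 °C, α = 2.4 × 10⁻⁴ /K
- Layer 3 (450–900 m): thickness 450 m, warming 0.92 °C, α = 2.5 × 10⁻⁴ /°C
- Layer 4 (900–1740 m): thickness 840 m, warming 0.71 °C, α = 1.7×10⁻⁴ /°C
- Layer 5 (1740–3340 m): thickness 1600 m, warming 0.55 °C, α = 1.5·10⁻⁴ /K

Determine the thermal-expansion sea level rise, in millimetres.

0.63 × 3.5×10⁻⁴ × 180 = 0.03969 m
Layer 2: 270 × 1.3 × 2.4×10⁻⁴ = 0.08424 m
Layer 3: 0.92 × 2.5×10⁻⁴ × 450 = 0.10350 m
840 × 0.71 × 1.7×10⁻⁴ = 0.101388 m
Layer 5: 1600 × 0.55 × 1.5×10⁻⁴ = 0.13200 m
Δh = 0.03969 + 0.08424 + 0.10350 + 0.101388 + 0.13200 = 0.460818 m ≈ 460 mm

460 mm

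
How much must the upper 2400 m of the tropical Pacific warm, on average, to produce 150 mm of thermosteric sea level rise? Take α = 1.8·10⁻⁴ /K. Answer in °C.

ΔT = Δh/(αH) = 0.15 / (1.8×10⁻⁴ × 2400) ≈ 0.3472 °C

ΔT ≈ 0.347 °C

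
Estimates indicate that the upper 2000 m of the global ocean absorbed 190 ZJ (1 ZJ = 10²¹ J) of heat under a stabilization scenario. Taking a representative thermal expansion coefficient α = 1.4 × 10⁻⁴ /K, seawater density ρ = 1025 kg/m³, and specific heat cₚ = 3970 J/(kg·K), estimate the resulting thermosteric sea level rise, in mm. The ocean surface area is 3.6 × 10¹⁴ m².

Δh = 18.2 mm

Per unit area: Q = 190×10²¹ / (3.6×10¹⁴) ≈ 5.278×10⁸ J/m²
Δh = αQ/(ρcₚ) = 1.4×10⁻⁴ × 5.278×10⁸ / (1025 × 3970) ≈ 0.018159 m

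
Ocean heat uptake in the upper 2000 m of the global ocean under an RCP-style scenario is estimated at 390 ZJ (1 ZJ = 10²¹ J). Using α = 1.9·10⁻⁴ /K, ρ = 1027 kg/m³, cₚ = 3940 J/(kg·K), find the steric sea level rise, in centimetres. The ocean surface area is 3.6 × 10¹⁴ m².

Per unit area: Q = 390×10²¹ / (3.6×10¹⁴) ≈ 1.083×10⁹ J/m²
Δh = αQ/(ρcₚ) = 1.9×10⁻⁴ × 1.083×10⁹ / (1027 × 3940) ≈ 0.050853 m

about 5.09 cm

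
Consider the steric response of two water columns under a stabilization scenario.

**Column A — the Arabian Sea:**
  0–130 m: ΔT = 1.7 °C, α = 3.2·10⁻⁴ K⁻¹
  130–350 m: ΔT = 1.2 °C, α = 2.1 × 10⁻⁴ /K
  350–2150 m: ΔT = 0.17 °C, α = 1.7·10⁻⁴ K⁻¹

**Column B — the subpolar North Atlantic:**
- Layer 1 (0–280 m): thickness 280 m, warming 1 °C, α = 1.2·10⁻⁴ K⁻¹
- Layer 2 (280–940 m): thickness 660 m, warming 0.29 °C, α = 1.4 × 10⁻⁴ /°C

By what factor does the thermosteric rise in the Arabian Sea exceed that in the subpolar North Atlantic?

A 3.2×10⁻⁴ × 1.7 × 130 = 0.07072 m
A 130–350 m: 1.2 × 2.1×10⁻⁴ × 220 = 0.05544 m
A 350–2150 m: 1.7×10⁻⁴ × 0.17 × 1800 = 0.05202 m
A total: 0.17818 m
B 0–280 m: 280 × 1 × 1.2×10⁻⁴ = 0.03360 m
B 280–940 m: 660 × 1.4×10⁻⁴ × 0.29 = 0.026796 m
B total: 0.060396 m
Ratio: 0.17818 / 0.060396 ≈ 2.950

2.95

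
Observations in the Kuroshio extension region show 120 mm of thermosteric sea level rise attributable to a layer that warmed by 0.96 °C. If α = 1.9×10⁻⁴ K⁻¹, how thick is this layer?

H = Δh/(αΔT) = 0.12 / (1.9×10⁻⁴ × 0.96) ≈ 657.9 m

658 m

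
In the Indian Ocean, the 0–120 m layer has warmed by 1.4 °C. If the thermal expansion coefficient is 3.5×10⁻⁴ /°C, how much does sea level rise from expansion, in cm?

Δh = 5.88 cm

Δh = αΔT·H = 3.5×10⁻⁴ × 1.4 × 120 = 0.05880 m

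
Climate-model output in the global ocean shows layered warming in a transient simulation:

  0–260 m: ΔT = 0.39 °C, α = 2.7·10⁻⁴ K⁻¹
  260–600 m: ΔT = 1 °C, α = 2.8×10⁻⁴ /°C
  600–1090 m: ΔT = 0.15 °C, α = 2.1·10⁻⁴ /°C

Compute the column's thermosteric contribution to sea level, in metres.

0.138 m of thermosteric rise

0–260 m: 2.7×10⁻⁴ × 0.39 × 260 = 0.027378 m
260–600 m: 340 × 2.8×10⁻⁴ × 1 = 0.09520 m
Layer 3: 2.1×10⁻⁴ × 490 × 0.15 = 0.015435 m
Δh = 0.027378 + 0.09520 + 0.015435 = 0.138013 m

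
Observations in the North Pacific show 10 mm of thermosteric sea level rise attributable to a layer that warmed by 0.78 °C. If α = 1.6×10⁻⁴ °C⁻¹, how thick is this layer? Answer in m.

H = Δh/(αΔT) = 0.01 / (1.6×10⁻⁴ × 0.78) ≈ 80.13 m

80.1 m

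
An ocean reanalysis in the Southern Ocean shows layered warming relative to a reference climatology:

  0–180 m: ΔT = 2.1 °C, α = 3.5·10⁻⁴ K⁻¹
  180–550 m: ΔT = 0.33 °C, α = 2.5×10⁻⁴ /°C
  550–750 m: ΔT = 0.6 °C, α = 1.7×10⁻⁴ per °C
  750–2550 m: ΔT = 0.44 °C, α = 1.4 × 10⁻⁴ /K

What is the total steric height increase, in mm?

0–180 m: 180 × 2.1 × 3.5×10⁻⁴ = 0.13230 m
180–550 m: 370 × 2.5×10⁻⁴ × 0.33 = 0.030525 m
550–750 m: 200 × 0.6 × 1.7×10⁻⁴ = 0.02040 m
750–2550 m: 1800 × 1.4×10⁻⁴ × 0.44 = 0.11088 m
Δh = 0.13230 + 0.030525 + 0.02040 + 0.11088 = 0.294105 m ≈ 294 mm

about 294 mm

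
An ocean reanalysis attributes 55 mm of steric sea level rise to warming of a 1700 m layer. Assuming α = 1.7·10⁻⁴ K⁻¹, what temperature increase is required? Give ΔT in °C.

ΔT ≈ 0.190 °C

ΔT = Δh/(αH) = 0.055 / (1.7×10⁻⁴ × 1700) ≈ 0.1903 °C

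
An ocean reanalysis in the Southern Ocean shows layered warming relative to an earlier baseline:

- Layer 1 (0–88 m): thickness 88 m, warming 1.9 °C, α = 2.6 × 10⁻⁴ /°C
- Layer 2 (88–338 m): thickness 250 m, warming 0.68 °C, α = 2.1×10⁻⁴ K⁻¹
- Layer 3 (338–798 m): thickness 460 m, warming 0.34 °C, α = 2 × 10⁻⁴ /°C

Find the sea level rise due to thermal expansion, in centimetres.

0–88 m: 1.9 × 88 × 2.6×10⁻⁴ = 0.043472 m
250 × 0.68 × 2.1×10⁻⁴ = 0.03570 m
338–798 m: 2×10⁻⁴ × 460 × 0.34 = 0.03128 m
Δh = 0.043472 + 0.03570 + 0.03128 = 0.110452 m ≈ 11.0 cm

Δh ≈ 11.0 cm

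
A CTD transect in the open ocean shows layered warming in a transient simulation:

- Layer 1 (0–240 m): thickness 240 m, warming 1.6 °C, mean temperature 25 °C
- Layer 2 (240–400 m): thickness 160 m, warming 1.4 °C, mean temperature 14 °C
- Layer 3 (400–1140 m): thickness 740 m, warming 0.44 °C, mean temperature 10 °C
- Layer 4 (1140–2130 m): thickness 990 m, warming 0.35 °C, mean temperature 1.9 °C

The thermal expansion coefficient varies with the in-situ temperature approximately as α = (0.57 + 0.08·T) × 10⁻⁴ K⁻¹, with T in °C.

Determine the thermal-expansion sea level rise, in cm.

20.6 cm

Layer 1: α = (0.57 + 0.08×25)×10⁻⁴ = 2.57×10⁻⁴ K⁻¹
Layer 2: α = (0.57 + 0.08×14)×10⁻⁴ = 1.69×10⁻⁴ K⁻¹
Layer 3: α = (0.57 + 0.08×10)×10⁻⁴ = 1.37×10⁻⁴ K⁻¹
Layer 4: α = (0.57 + 0.08×1.9)×10⁻⁴ = 0.722×10⁻⁴ K⁻¹
240 × 1.6 × 2.57×10⁻⁴ = 0.098688 m
1.69×10⁻⁴ × 1.4 × 160 = 0.037856 m
1.37×10⁻⁴ × 740 × 0.44 = 0.0446072 m
0.35 × 0.722×10⁻⁴ × 990 = 0.0250173 m
Δh = 0.098688 + 0.037856 + 0.0446072 + 0.0250173 = 0.2061685 m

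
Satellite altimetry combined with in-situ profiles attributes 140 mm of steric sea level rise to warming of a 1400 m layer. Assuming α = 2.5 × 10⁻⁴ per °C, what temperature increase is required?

ΔT ≈ 0.40 K

ΔT = Δh/(αH) = 0.14 / (2.5×10⁻⁴ × 1400) = 0.4000 K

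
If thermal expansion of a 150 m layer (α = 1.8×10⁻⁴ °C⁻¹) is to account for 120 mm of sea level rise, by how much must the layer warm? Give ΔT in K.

ΔT ≈ 4.44 K

ΔT = Δh/(αH) = 0.12 / (1.8×10⁻⁴ × 150) ≈ 4.444 K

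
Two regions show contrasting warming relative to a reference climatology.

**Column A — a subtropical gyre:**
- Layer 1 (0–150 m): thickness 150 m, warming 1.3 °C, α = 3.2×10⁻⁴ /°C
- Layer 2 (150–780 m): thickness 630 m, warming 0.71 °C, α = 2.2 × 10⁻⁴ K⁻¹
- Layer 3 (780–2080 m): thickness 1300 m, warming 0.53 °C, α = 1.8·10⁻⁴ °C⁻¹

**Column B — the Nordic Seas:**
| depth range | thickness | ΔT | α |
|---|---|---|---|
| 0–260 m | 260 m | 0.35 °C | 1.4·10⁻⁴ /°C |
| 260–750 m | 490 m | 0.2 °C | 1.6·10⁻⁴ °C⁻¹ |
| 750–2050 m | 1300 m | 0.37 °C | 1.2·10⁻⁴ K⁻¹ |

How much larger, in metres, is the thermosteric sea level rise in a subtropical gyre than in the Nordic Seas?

A 3.2×10⁻⁴ × 150 × 1.3 = 0.06240 m
A Layer 2: 630 × 0.71 × 2.2×10⁻⁴ = 0.098406 m
A Layer 3: 0.53 × 1.8×10⁻⁴ × 1300 = 0.12402 m
A total: 0.284826 m
B Layer 1: 0.35 × 1.4×10⁻⁴ × 260 = 0.01274 m
B 260–750 m: 490 × 0.2 × 1.6×10⁻⁴ = 0.01568 m
B Layer 3: 1.2×10⁻⁴ × 0.37 × 1300 = 0.05772 m
B total: 0.08614 m
Difference: 0.284826 − 0.08614 = 0.198686 m

Δh_A − Δh_B ≈ 0.199 m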